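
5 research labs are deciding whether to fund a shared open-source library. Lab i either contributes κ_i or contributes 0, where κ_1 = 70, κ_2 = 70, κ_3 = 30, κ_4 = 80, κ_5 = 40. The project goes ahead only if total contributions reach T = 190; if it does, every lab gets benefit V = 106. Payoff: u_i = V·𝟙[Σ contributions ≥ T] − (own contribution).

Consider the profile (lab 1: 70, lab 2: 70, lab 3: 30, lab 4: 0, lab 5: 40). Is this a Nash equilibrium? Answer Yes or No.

Total = 210 ≥ 190: provided.
Lab 1 (pledges 70, payoff 36): dropping to 0 → total 140, payoff 0. No gain.
Lab 2 (pledges 70, payoff 36): dropping to 0 → total 140, payoff 0. No gain.
Lab 3 (pledges 30, payoff 76): dropping to 0 → total 180, payoff 0. No gain.
Lab 4 (pledges 0, payoff 106): pledging 80 → total 290, payoff 26. No gain.
Lab 5 (pledges 40, payoff 66): dropping to 0 → total 170, payoff 0. No gain.

Yes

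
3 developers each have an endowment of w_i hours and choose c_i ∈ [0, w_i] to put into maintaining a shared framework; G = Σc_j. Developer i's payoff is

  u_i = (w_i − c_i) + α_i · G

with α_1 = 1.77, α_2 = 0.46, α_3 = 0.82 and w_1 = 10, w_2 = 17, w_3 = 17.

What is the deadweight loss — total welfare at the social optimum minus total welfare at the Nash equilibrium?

∂u_i/∂c_i = α_i − 1, so developer i contributes w_i if α_i > 1, else 0.
α_i > 1 for i ∈ {1}; NE contributions (10, 0, 0), G = 10.
W^NE = Σw_i − G^NE + (Σα_i)·G^NE = 44 + 2.05·10 = 64.5.
Planner: ∂(Σu_j)/∂c_i = Σα_j − 1 = 2.05 > 0, so everyone contributes w_i; G^SO = 44, W^SO = 44 + 2.05·44 = 134.2.
Deadweight loss = 69.7.

69.7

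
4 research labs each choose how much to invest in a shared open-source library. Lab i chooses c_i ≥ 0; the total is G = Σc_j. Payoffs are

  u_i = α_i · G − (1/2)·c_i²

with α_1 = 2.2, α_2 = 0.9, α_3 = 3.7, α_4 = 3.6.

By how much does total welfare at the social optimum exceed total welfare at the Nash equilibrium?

124.31

Lab i's FOC: ∂u_i/∂c_i = α_i − c_i = 0, so c_i* = α_i.
NE contributions = (2.2, 0.9, 3.7, 3.6); G = 10.4.
W^NE = (Σα)·G − ½Σα_i² = 10.4² − ½·32.3 = 92.01.
Planner sets c_i = Σα_j = 10.4 for every i, so G^SO = 4·10.4 = 41.6.
W^SO = (Σα)·G^SO − ½·4·(Σα)² = (4/2)·10.4² = 216.32.
Deadweight loss = W^SO − W^NE = 124.31.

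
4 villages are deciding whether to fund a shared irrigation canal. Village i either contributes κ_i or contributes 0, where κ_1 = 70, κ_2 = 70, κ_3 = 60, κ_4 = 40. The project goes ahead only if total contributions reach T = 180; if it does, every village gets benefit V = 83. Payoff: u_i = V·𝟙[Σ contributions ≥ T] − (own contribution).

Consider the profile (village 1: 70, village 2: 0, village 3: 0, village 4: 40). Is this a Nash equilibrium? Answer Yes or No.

No

Total = 110 < 180: not provided.
Village 1 (pledges 70, payoff -70): dropping to 0 → total 40, payoff 0. Profitable deviation.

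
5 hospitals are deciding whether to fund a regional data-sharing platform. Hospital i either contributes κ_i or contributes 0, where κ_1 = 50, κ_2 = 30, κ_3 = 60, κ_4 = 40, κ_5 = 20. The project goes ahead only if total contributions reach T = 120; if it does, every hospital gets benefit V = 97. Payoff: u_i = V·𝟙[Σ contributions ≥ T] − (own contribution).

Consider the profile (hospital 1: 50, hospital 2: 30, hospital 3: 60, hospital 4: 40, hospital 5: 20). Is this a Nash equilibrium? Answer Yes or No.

Total = 200 ≥ 120: provided.
Hospital 1 (pledges 50, payoff 47): dropping to 0 → total 150, payoff 97. Profitable deviation.

No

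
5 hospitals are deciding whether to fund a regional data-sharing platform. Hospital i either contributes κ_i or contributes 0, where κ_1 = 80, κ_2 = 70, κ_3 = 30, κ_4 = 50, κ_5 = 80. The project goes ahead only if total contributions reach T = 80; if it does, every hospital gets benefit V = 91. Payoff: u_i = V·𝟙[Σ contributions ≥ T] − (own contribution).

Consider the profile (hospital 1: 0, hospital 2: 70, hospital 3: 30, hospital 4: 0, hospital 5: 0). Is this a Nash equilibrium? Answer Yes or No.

Yes

Total = 100 ≥ 80: provided.
Hospital 1 (pledges 0, payoff 91): pledging 80 → total 180, payoff 11. No gain.
Hospital 2 (pledges 70, payoff 21): dropping to 0 → total 30, payoff 0. No gain.
Hospital 3 (pledges 30, payoff 61): dropping to 0 → total 70, payoff 0. No gain.
Hospital 4 (pledges 0, payoff 91): pledging 50 → total 150, payoff 41. No gain.
Hospital 5 (pledges 0, payoff 91): pledging 80 → total 180, payoff 11. No gain.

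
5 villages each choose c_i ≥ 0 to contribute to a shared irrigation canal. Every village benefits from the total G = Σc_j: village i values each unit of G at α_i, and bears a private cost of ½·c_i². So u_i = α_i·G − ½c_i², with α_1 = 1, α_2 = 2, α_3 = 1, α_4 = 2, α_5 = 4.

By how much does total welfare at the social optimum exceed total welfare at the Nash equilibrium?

Village i's FOC: ∂u_i/∂c_i = α_i − c_i = 0, so c_i* = α_i.
NE contributions = (1, 2, 1, 2, 4); G = 10.
W^NE = (Σα)·G − ½Σα_i² = 10² − ½·26 = 87.
Planner sets c_i = Σα_j = 10 for every i, so G^SO = 5·10 = 50.
W^SO = (Σα)·G^SO − ½·5·(Σα)² = (5/2)·10² = 250.
Deadweight loss = W^SO − W^NE = 163.

163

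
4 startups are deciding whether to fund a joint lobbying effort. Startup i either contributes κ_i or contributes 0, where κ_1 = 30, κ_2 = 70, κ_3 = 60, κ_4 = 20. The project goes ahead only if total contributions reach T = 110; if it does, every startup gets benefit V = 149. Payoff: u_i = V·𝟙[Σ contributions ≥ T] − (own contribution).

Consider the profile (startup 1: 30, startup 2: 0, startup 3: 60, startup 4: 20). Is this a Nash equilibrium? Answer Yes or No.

Yes

Total = 110 ≥ 110: provided.
Startup 1 (pledges 30, payoff 119): dropping to 0 → total 80, payoff 0. No gain.
Startup 2 (pledges 0, payoff 149): pledging 70 → total 180, payoff 79. No gain.
Startup 3 (pledges 60, payoff 89): dropping to 0 → total 50, payoff 0. No gain.
Startup 4 (pledges 20, payoff 129): dropping to 0 → total 90, payoff 0. No gain.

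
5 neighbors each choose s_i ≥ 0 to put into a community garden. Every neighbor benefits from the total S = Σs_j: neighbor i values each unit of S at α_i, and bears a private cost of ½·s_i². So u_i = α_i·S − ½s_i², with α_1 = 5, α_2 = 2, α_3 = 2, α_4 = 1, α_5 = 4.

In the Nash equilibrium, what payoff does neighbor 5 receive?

Neighbor i's FOC: ∂u_i/∂s_i = α_i − s_i = 0, so s_i* = α_i.
NE contributions = (5, 2, 2, 1, 4); S = 14.
u_5 = α_5·S − ½·(s_5)² = 4·14 − ½·4² = 48.

48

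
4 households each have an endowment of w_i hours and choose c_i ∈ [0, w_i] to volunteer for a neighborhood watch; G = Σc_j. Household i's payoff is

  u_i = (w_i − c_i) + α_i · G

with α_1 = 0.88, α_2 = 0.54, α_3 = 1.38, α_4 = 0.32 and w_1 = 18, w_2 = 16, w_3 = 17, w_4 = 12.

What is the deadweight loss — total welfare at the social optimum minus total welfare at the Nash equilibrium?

97.52

∂u_i/∂c_i = α_i − 1, so household i contributes w_i if α_i > 1, else 0.
α_i > 1 for i ∈ {3}; NE contributions (0, 0, 17, 0), G = 17.
W^NE = Σw_i − G^NE + (Σα_i)·G^NE = 63 + 2.12·17 = 99.04.
Planner: ∂(Σu_j)/∂c_i = Σα_j − 1 = 2.12 > 0, so everyone contributes w_i; G^SO = 63, W^SO = 63 + 2.12·63 = 196.56.
Deadweight loss = 97.52.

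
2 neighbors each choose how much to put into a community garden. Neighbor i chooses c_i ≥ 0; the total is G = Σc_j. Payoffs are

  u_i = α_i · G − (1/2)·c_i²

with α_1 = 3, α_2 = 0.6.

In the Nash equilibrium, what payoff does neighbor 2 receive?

Neighbor i's FOC: ∂u_i/∂c_i = α_i − c_i = 0, so c_i* = α_i.
NE contributions = (3, 0.6); G = 3.6.
u_2 = α_2·G − ½·(c_2)² = 0.6·3.6 − ½·0.6² = 1.98.

1.98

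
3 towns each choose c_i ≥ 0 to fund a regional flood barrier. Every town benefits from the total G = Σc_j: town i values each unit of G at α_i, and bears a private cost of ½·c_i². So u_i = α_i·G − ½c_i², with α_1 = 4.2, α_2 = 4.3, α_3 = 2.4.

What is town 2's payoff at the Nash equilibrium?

Town i's FOC: ∂u_i/∂c_i = α_i − c_i = 0, so c_i* = α_i.
NE contributions = (4.2, 4.3, 2.4); G = 10.9.
u_2 = α_2·G − ½·(c_2)² = 4.3·10.9 − ½·4.3² = 37.625.

37.625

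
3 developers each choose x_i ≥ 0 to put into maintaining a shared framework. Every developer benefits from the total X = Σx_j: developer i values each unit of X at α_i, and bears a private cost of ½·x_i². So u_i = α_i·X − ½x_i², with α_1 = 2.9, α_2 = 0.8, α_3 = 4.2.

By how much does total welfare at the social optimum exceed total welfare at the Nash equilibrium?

44.55

Developer i's FOC: ∂u_i/∂x_i = α_i − x_i = 0, so x_i* = α_i.
NE contributions = (2.9, 0.8, 4.2); X = 7.9.
W^NE = (Σα)·X − ½Σα_i² = 7.9² − ½·26.69 = 49.065.
Planner sets x_i = Σα_j = 7.9 for every i, so X^SO = 3·7.9 = 23.7.
W^SO = (Σα)·X^SO − ½·3·(Σα)² = (3/2)·7.9² = 93.615.
Deadweight loss = W^SO − W^NE = 44.55.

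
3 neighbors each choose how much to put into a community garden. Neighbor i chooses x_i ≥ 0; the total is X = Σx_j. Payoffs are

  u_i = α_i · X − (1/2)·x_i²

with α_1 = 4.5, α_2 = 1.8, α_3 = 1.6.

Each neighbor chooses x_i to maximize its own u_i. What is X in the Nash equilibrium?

Neighbor i's FOC: ∂u_i/∂x_i = α_i − x_i = 0, so x_i* = α_i.
NE contributions = (4.5, 1.8, 1.6); X = 7.9.

7.9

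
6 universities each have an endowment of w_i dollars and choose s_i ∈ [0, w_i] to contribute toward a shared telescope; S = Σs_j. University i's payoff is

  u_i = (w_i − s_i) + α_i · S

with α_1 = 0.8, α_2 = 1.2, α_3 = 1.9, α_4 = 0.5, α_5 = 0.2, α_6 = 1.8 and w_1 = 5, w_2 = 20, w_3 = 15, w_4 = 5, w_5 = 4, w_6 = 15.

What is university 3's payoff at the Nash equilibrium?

95

∂u_i/∂s_i = α_i − 1, so university i contributes w_i if α_i > 1, else 0.
α_i > 1 for i ∈ {2, 3, 6}; NE contributions (0, 20, 15, 0, 0, 15), S = 50.
u_3 = (15 − 15) + 1.9·50 = 95.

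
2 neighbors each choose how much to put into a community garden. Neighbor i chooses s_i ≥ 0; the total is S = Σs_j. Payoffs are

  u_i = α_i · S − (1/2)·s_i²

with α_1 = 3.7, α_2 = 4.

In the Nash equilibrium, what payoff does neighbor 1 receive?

Neighbor i's FOC: ∂u_i/∂s_i = α_i − s_i = 0, so s_i* = α_i.
NE contributions = (3.7, 4); S = 7.7.
u_1 = α_1·S − ½·(s_1)² = 3.7·7.7 − ½·3.7² = 21.645.

21.645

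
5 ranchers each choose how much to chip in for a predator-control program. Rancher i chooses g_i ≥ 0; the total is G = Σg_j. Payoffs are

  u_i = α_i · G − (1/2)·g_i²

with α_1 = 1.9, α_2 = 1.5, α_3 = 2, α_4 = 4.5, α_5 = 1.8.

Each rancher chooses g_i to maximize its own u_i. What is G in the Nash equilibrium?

11.7

Rancher i's FOC: ∂u_i/∂g_i = α_i − g_i = 0, so g_i* = α_i.
NE contributions = (1.9, 1.5, 2, 4.5, 1.8); G = 11.7.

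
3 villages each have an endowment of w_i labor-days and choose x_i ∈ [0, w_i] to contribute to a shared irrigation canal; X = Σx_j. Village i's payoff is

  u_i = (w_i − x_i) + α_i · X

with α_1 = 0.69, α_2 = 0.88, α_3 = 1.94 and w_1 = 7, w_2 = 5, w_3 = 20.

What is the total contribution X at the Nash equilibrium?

20

∂u_i/∂x_i = α_i − 1, so village i contributes w_i if α_i > 1, else 0.
α_i > 1 for i ∈ {3}; NE contributions (0, 0, 20), X = 20.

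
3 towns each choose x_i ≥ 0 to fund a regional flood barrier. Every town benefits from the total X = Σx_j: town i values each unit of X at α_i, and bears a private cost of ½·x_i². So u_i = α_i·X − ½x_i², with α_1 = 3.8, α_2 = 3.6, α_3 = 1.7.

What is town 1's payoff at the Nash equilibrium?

Town i's FOC: ∂u_i/∂x_i = α_i − x_i = 0, so x_i* = α_i.
NE contributions = (3.8, 3.6, 1.7); X = 9.1.
u_1 = α_1·X − ½·(x_1)² = 3.8·9.1 − ½·3.8² = 27.36.

27.36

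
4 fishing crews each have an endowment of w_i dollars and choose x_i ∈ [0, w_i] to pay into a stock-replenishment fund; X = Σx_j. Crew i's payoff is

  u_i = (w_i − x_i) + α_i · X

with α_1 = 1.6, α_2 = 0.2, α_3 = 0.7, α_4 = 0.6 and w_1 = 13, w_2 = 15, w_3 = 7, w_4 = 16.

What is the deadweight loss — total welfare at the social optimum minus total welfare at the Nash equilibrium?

79.8

∂u_i/∂x_i = α_i − 1, so crew i contributes w_i if α_i > 1, else 0.
α_i > 1 for i ∈ {1}; NE contributions (13, 0, 0, 0), X = 13.
W^NE = Σw_i − X^NE + (Σα_i)·X^NE = 51 + 2.1·13 = 78.3.
Planner: ∂(Σu_j)/∂x_i = Σα_j − 1 = 2.1 > 0, so everyone contributes w_i; X^SO = 51, W^SO = 51 + 2.1·51 = 158.1.
Deadweight loss = 79.8.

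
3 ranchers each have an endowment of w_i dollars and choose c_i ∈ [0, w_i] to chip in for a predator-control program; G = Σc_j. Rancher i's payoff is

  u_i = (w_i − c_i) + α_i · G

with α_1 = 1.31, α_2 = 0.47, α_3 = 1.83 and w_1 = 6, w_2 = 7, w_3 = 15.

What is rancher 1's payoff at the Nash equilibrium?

27.51

∂u_i/∂c_i = α_i − 1, so rancher i contributes w_i if α_i > 1, else 0.
α_i > 1 for i ∈ {1, 3}; NE contributions (6, 0, 15), G = 21.
u_1 = (6 − 6) + 1.31·21 = 27.51.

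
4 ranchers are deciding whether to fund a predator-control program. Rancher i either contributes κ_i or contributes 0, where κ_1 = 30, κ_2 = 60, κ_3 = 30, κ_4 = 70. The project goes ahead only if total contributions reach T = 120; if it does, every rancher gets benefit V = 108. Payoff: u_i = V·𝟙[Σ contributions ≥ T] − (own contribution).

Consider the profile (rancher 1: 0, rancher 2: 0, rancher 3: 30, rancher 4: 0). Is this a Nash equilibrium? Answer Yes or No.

Total = 30 < 120: not provided.
Rancher 1 (pledges 0, payoff 0): pledging 30 → total 60, payoff -30. No gain.
Rancher 2 (pledges 0, payoff 0): pledging 60 → total 90, payoff -60. No gain.
Rancher 3 (pledges 30, payoff -30): dropping to 0 → total 0, payoff 0. Profitable deviation.

No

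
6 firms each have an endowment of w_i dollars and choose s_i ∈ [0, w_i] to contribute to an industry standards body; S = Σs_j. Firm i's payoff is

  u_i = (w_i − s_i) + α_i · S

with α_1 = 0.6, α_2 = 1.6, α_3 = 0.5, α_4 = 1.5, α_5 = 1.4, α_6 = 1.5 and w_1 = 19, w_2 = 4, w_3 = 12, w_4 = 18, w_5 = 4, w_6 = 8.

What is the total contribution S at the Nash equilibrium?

∂u_i/∂s_i = α_i − 1, so firm i contributes w_i if α_i > 1, else 0.
α_i > 1 for i ∈ {2, 4, 5, 6}; NE contributions (0, 4, 0, 18, 4, 8), S = 34.

34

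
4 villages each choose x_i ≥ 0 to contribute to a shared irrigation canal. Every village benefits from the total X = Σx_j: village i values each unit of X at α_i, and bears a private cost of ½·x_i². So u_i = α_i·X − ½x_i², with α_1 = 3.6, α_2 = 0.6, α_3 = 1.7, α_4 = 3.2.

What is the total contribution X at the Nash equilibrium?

9.1

Village i's FOC: ∂u_i/∂x_i = α_i − x_i = 0, so x_i* = α_i.
NE contributions = (3.6, 0.6, 1.7, 3.2); X = 9.1.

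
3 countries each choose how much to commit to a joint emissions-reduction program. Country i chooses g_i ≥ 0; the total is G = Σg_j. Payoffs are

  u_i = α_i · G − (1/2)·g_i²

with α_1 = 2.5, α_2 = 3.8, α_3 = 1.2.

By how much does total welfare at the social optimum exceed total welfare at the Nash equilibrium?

39.19

Country i's FOC: ∂u_i/∂g_i = α_i − g_i = 0, so g_i* = α_i.
NE contributions = (2.5, 3.8, 1.2); G = 7.5.
W^NE = (Σα)·G − ½Σα_i² = 7.5² − ½·22.13 = 45.185.
Planner sets g_i = Σα_j = 7.5 for every i, so G^SO = 3·7.5 = 22.5.
W^SO = (Σα)·G^SO − ½·3·(Σα)² = (3/2)·7.5² = 84.375.
Deadweight loss = W^SO − W^NE = 39.19.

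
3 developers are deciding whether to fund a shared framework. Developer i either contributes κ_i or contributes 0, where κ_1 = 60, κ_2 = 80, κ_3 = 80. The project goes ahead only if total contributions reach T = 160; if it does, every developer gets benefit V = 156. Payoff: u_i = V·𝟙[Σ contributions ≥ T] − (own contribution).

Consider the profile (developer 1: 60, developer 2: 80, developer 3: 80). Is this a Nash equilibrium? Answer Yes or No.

No

Total = 220 ≥ 160: provided.
Developer 1 (pledges 60, payoff 96): dropping to 0 → total 160, payoff 156. Profitable deviation.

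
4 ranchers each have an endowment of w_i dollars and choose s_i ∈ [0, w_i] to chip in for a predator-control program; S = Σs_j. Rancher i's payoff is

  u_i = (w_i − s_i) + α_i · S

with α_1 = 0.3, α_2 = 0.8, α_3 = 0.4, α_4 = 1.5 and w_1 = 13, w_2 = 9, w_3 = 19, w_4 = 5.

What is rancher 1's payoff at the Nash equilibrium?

∂u_i/∂s_i = α_i − 1, so rancher i contributes w_i if α_i > 1, else 0.
α_i > 1 for i ∈ {4}; NE contributions (0, 0, 0, 5), S = 5.
u_1 = (13 − 0) + 0.3·5 = 14.5.

14.5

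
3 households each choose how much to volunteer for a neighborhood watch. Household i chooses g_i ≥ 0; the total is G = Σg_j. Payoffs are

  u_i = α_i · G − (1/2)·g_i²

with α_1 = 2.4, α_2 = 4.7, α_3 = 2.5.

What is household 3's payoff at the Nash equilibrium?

Household i's FOC: ∂u_i/∂g_i = α_i − g_i = 0, so g_i* = α_i.
NE contributions = (2.4, 4.7, 2.5); G = 9.6.
u_3 = α_3·G − ½·(g_3)² = 2.5·9.6 − ½·2.5² = 20.875.

20.875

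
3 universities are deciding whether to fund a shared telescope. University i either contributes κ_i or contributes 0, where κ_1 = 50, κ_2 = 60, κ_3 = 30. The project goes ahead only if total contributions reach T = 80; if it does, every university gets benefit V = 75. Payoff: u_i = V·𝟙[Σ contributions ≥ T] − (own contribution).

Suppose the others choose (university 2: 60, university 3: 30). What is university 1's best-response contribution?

Others' total = 90 ≥ 80; contributing adds cost 50 for no extra benefit.
Best response: 0.

0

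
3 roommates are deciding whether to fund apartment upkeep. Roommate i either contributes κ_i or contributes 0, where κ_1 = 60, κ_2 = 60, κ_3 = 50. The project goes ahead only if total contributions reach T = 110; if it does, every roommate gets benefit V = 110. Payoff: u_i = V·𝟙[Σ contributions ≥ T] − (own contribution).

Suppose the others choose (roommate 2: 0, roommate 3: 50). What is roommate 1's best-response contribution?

Others' total = 50. Contributing 60 brings total to 110 ≥ 110: gain V − κ_1 = 50.
Best response: 60.

60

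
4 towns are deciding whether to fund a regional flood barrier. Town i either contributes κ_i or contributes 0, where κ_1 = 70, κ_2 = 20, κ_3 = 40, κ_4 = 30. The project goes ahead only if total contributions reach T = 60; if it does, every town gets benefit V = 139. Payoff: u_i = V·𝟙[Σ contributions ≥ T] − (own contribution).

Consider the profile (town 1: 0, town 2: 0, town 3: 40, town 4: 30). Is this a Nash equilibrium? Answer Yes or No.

Total = 70 ≥ 60: provided.
Town 1 (pledges 0, payoff 139): pledging 70 → total 140, payoff 69. No gain.
Town 2 (pledges 0, payoff 139): pledging 20 → total 90, payoff 119. No gain.
Town 3 (pledges 40, payoff 99): dropping to 0 → total 30, payoff 0. No gain.
Town 4 (pledges 30, payoff 109): dropping to 0 → total 40, payoff 0. No gain.

Yes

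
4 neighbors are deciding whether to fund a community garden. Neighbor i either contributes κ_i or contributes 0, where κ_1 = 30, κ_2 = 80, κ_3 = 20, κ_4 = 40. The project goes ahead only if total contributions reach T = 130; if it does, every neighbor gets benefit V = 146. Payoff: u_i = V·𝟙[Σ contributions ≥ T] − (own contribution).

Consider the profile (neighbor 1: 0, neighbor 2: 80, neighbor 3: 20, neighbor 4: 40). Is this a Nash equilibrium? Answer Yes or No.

Total = 140 ≥ 130: provided.
Neighbor 1 (pledges 0, payoff 146): pledging 30 → total 170, payoff 116. No gain.
Neighbor 2 (pledges 80, payoff 66): dropping to 0 → total 60, payoff 0. No gain.
Neighbor 3 (pledges 20, payoff 126): dropping to 0 → total 120, payoff 0. No gain.
Neighbor 4 (pledges 40, payoff 106): dropping to 0 → total 100, payoff 0. No gain.

Yes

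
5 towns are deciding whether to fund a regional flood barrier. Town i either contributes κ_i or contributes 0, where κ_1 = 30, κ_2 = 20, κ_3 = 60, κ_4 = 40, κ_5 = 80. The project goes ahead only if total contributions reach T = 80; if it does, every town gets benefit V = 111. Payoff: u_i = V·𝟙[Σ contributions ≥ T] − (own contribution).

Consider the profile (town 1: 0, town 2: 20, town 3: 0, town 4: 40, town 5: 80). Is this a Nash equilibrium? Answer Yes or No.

Total = 140 ≥ 80: provided.
Town 1 (pledges 0, payoff 111): pledging 30 → total 170, payoff 81. No gain.
Town 2 (pledges 20, payoff 91): dropping to 0 → total 120, payoff 111. Profitable deviation.

No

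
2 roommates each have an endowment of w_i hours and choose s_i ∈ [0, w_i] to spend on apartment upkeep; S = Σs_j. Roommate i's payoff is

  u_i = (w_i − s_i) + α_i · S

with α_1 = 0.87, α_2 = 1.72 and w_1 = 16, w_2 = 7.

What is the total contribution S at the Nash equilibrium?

7

∂u_i/∂s_i = α_i − 1, so roommate i contributes w_i if α_i > 1, else 0.
α_i > 1 for i ∈ {2}; NE contributions (0, 7), S = 7.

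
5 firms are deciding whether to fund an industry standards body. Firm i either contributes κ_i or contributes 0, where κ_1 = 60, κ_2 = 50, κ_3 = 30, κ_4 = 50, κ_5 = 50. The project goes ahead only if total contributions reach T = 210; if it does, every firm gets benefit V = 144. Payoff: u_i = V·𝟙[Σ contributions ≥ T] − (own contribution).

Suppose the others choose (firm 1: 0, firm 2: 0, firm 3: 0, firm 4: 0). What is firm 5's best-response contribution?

0

Others' total = 0. Even contributing 50 gives 50 < 210: no benefit either way.
Best response: 0.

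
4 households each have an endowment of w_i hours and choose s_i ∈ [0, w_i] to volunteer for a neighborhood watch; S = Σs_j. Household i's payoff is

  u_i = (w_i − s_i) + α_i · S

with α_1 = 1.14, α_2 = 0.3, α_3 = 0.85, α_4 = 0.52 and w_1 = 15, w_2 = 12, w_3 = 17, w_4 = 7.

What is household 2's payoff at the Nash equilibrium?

16.5

∂u_i/∂s_i = α_i − 1, so household i contributes w_i if α_i > 1, else 0.
α_i > 1 for i ∈ {1}; NE contributions (15, 0, 0, 0), S = 15.
u_2 = (12 − 0) + 0.3·15 = 16.5.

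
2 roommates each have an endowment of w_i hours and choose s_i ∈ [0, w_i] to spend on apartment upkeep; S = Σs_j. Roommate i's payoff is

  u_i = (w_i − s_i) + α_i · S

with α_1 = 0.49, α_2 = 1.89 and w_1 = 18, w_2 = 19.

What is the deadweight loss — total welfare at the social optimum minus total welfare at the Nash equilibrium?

∂u_i/∂s_i = α_i − 1, so roommate i contributes w_i if α_i > 1, else 0.
α_i > 1 for i ∈ {2}; NE contributions (0, 19), S = 19.
W^NE = Σw_i − S^NE + (Σα_i)·S^NE = 37 + 1.38·19 = 63.22.
Planner: ∂(Σu_j)/∂s_i = Σα_j − 1 = 1.38 > 0, so everyone contributes w_i; S^SO = 37, W^SO = 37 + 1.38·37 = 88.06.
Deadweight loss = 24.84.

24.84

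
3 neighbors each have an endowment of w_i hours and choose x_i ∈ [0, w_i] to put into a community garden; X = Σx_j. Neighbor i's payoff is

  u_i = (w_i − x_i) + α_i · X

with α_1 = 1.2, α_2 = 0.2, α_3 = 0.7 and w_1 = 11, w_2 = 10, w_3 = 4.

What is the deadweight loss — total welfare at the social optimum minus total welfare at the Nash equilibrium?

∂u_i/∂x_i = α_i − 1, so neighbor i contributes w_i if α_i > 1, else 0.
α_i > 1 for i ∈ {1}; NE contributions (11, 0, 0), X = 11.
W^NE = Σw_i − X^NE + (Σα_i)·X^NE = 25 + 1.1·11 = 37.1.
Planner: ∂(Σu_j)/∂x_i = Σα_j − 1 = 1.1 > 0, so everyone contributes w_i; X^SO = 25, W^SO = 25 + 1.1·25 = 52.5.
Deadweight loss = 15.4.

15.4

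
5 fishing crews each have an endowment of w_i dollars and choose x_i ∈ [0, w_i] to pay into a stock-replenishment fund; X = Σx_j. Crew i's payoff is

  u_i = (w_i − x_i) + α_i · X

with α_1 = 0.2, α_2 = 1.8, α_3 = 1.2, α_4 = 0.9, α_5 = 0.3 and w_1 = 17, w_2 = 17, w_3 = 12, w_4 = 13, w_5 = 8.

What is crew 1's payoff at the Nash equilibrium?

∂u_i/∂x_i = α_i − 1, so crew i contributes w_i if α_i > 1, else 0.
α_i > 1 for i ∈ {2, 3}; NE contributions (0, 17, 12, 0, 0), X = 29.
u_1 = (17 − 0) + 0.2·29 = 22.8.

22.8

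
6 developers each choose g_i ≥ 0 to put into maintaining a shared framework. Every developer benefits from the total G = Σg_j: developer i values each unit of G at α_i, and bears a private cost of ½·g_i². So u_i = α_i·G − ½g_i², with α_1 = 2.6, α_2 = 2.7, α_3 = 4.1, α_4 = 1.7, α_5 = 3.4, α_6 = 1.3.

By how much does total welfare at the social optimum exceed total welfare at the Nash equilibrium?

522.78

Developer i's FOC: ∂u_i/∂g_i = α_i − g_i = 0, so g_i* = α_i.
NE contributions = (2.6, 2.7, 4.1, 1.7, 3.4, 1.3); G = 15.8.
W^NE = (Σα)·G − ½Σα_i² = 15.8² − ½·47 = 226.14.
Planner sets g_i = Σα_j = 15.8 for every i, so G^SO = 6·15.8 = 94.8.
W^SO = (Σα)·G^SO − ½·6·(Σα)² = (6/2)·15.8² = 748.92.
Deadweight loss = W^SO − W^NE = 522.78.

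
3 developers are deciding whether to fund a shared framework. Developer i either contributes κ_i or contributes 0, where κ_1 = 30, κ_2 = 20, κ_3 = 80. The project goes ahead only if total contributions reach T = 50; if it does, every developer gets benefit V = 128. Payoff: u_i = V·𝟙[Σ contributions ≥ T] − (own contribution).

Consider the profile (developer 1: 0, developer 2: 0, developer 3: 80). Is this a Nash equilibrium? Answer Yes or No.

Yes

Total = 80 ≥ 50: provided.
Developer 1 (pledges 0, payoff 128): pledging 30 → total 110, payoff 98. No gain.
Developer 2 (pledges 0, payoff 128): pledging 20 → total 100, payoff 108. No gain.
Developer 3 (pledges 80, payoff 48): dropping to 0 → total 0, payoff 0. No gain.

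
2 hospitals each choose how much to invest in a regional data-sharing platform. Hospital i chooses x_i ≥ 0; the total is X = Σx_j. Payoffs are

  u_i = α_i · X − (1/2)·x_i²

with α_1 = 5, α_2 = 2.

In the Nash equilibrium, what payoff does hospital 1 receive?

22.5

Hospital i's FOC: ∂u_i/∂x_i = α_i − x_i = 0, so x_i* = α_i.
NE contributions = (5, 2); X = 7.
u_1 = α_1·X − ½·(x_1)² = 5·7 − ½·5² = 22.5.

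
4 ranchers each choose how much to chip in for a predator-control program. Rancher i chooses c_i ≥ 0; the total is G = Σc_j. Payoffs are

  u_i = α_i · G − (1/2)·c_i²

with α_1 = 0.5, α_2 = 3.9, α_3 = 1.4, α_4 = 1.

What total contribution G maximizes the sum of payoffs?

27.2

Planner FOC: ∂(Σu_j)/∂c_i = (Σα_j) − c_i = 0, so c_i^SO = Σα_j = 6.8 for every i; G^SO = 27.2.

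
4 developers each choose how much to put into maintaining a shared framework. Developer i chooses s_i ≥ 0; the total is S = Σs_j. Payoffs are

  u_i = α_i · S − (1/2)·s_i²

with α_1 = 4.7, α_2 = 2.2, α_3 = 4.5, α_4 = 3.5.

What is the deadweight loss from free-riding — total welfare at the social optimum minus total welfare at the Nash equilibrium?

251.725

Developer i's FOC: ∂u_i/∂s_i = α_i − s_i = 0, so s_i* = α_i.
NE contributions = (4.7, 2.2, 4.5, 3.5); S = 14.9.
W^NE = (Σα)·S − ½Σα_i² = 14.9² − ½·59.43 = 192.295.
Planner sets s_i = Σα_j = 14.9 for every i, so S^SO = 4·14.9 = 59.6.
W^SO = (Σα)·S^SO − ½·4·(Σα)² = (4/2)·14.9² = 444.02.
Deadweight loss = W^SO − W^NE = 251.725.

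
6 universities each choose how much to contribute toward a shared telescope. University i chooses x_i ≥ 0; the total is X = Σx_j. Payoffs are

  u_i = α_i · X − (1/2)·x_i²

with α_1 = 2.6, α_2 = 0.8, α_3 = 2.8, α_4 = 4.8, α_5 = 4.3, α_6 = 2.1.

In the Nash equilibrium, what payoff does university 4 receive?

72

University i's FOC: ∂u_i/∂x_i = α_i − x_i = 0, so x_i* = α_i.
NE contributions = (2.6, 0.8, 2.8, 4.8, 4.3, 2.1); X = 17.4.
u_4 = α_4·X − ½·(x_4)² = 4.8·17.4 − ½·4.8² = 72.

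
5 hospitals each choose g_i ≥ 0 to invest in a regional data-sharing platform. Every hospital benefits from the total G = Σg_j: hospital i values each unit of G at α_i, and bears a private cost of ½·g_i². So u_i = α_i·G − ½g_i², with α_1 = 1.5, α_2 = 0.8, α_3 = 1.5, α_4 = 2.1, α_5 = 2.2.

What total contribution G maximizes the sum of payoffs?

Planner FOC: ∂(Σu_j)/∂g_i = (Σα_j) − g_i = 0, so g_i^SO = Σα_j = 8.1 for every i; G^SO = 40.5.

40.5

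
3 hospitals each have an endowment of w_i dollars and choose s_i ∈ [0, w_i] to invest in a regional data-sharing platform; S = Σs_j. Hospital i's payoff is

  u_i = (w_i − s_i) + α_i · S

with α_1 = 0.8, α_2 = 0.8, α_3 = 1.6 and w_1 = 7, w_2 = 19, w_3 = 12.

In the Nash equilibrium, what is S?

12

∂u_i/∂s_i = α_i − 1, so hospital i contributes w_i if α_i > 1, else 0.
α_i > 1 for i ∈ {3}; NE contributions (0, 0, 12), S = 12.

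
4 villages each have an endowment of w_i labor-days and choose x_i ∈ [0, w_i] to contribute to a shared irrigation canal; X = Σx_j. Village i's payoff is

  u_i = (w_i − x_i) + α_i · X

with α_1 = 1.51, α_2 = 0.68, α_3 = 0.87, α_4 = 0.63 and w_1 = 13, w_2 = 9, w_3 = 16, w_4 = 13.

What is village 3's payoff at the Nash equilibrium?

27.31

∂u_i/∂x_i = α_i − 1, so village i contributes w_i if α_i > 1, else 0.
α_i > 1 for i ∈ {1}; NE contributions (13, 0, 0, 0), X = 13.
u_3 = (16 − 0) + 0.87·13 = 27.31.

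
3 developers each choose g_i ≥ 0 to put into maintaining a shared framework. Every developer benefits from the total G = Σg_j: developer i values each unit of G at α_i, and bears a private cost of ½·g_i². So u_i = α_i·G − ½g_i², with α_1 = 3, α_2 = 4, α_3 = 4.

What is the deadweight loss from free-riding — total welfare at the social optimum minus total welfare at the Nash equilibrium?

Developer i's FOC: ∂u_i/∂g_i = α_i − g_i = 0, so g_i* = α_i.
NE contributions = (3, 4, 4); G = 11.
W^NE = (Σα)·G − ½Σα_i² = 11² − ½·41 = 100.5.
Planner sets g_i = Σα_j = 11 for every i, so G^SO = 3·11 = 33.
W^SO = (Σα)·G^SO − ½·3·(Σα)² = (3/2)·11² = 181.5.
Deadweight loss = W^SO − W^NE = 81.

81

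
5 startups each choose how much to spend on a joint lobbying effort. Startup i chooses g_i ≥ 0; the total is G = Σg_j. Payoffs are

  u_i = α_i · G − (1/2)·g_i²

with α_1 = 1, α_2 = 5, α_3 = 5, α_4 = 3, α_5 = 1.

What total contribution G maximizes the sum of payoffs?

Planner FOC: ∂(Σu_j)/∂g_i = (Σα_j) − g_i = 0, so g_i^SO = Σα_j = 15 for every i; G^SO = 75.

75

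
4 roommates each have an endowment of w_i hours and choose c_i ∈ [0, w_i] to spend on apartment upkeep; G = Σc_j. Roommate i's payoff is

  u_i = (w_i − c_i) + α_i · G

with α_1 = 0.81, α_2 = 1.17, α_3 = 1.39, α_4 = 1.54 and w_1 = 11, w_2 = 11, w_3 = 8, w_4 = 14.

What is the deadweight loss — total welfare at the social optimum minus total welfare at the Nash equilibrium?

43.01

∂u_i/∂c_i = α_i − 1, so roommate i contributes w_i if α_i > 1, else 0.
α_i > 1 for i ∈ {2, 3, 4}; NE contributions (0, 11, 8, 14), G = 33.
W^NE = Σw_i − G^NE + (Σα_i)·G^NE = 44 + 3.91·33 = 173.03.
Planner: ∂(Σu_j)/∂c_i = Σα_j − 1 = 3.91 > 0, so everyone contributes w_i; G^SO = 44, W^SO = 44 + 3.91·44 = 216.04.
Deadweight loss = 43.01.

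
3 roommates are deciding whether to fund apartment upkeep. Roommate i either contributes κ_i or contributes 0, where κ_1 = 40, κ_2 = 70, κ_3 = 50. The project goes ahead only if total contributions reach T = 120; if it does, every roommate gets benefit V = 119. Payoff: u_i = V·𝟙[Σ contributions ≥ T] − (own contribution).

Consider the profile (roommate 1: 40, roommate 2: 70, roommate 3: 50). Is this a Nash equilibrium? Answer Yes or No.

No

Total = 160 ≥ 120: provided.
Roommate 1 (pledges 40, payoff 79): dropping to 0 → total 120, payoff 119. Profitable deviation.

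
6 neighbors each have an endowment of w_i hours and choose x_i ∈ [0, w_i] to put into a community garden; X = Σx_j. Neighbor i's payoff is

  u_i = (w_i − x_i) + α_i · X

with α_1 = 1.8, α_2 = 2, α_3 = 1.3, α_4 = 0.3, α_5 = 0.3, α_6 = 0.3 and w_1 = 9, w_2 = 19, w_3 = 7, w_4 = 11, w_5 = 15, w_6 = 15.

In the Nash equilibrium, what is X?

∂u_i/∂x_i = α_i − 1, so neighbor i contributes w_i if α_i > 1, else 0.
α_i > 1 for i ∈ {1, 2, 3}; NE contributions (9, 19, 7, 0, 0, 0), X = 35.

35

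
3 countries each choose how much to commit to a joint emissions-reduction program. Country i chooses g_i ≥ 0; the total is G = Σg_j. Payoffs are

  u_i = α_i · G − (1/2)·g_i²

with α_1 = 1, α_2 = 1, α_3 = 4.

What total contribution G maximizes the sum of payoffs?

Planner FOC: ∂(Σu_j)/∂g_i = (Σα_j) − g_i = 0, so g_i^SO = Σα_j = 6 for every i; G^SO = 18.

18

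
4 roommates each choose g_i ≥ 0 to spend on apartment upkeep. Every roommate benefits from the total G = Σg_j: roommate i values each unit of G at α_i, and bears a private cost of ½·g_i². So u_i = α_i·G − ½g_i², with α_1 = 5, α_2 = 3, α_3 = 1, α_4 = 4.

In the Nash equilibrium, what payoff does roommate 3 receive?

Roommate i's FOC: ∂u_i/∂g_i = α_i − g_i = 0, so g_i* = α_i.
NE contributions = (5, 3, 1, 4); G = 13.
u_3 = α_3·G − ½·(g_3)² = 1·13 − ½·1² = 12.5.

12.5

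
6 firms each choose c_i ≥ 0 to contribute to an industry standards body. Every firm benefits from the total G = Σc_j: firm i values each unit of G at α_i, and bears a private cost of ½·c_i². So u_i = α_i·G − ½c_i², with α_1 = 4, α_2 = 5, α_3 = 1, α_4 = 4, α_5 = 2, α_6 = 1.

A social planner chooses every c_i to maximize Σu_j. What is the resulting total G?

102

Planner FOC: ∂(Σu_j)/∂c_i = (Σα_j) − c_i = 0, so c_i^SO = Σα_j = 17 for every i; G^SO = 102.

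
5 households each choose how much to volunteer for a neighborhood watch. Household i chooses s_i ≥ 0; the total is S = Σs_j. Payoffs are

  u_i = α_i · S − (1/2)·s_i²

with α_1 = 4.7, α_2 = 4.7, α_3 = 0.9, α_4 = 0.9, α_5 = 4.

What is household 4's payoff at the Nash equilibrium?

13.275

Household i's FOC: ∂u_i/∂s_i = α_i − s_i = 0, so s_i* = α_i.
NE contributions = (4.7, 4.7, 0.9, 0.9, 4); S = 15.2.
u_4 = α_4·S − ½·(s_4)² = 0.9·15.2 − ½·0.9² = 13.275.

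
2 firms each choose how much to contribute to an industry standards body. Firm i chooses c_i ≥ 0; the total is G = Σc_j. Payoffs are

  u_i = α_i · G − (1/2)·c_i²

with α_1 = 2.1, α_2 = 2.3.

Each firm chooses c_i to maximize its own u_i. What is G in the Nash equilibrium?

4.4

Firm i's FOC: ∂u_i/∂c_i = α_i − c_i = 0, so c_i* = α_i.
NE contributions = (2.1, 2.3); G = 4.4.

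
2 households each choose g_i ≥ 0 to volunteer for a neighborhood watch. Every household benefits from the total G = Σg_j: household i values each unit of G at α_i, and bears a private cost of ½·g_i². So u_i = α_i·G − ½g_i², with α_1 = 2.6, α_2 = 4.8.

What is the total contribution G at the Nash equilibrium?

Household i's FOC: ∂u_i/∂g_i = α_i − g_i = 0, so g_i* = α_i.
NE contributions = (2.6, 4.8); G = 7.4.

7.4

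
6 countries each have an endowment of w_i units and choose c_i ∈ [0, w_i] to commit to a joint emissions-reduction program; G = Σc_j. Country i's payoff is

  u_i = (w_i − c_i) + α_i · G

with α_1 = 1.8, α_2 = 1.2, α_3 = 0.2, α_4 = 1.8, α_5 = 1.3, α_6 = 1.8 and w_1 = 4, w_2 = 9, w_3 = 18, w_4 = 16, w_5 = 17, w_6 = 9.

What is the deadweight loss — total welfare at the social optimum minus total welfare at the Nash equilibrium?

∂u_i/∂c_i = α_i − 1, so country i contributes w_i if α_i > 1, else 0.
α_i > 1 for i ∈ {1, 2, 4, 5, 6}; NE contributions (4, 9, 0, 16, 17, 9), G = 55.
W^NE = Σw_i − G^NE + (Σα_i)·G^NE = 73 + 7.1·55 = 463.5.
Planner: ∂(Σu_j)/∂c_i = Σα_j − 1 = 7.1 > 0, so everyone contributes w_i; G^SO = 73, W^SO = 73 + 7.1·73 = 591.3.
Deadweight loss = 127.8.

127.8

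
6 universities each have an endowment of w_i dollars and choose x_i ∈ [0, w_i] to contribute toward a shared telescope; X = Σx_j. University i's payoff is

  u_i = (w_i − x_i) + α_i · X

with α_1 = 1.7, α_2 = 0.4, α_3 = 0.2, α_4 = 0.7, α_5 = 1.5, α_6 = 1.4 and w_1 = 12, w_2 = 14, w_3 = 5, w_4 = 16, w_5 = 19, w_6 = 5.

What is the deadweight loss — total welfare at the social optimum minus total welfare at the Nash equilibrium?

171.5

∂u_i/∂x_i = α_i − 1, so university i contributes w_i if α_i > 1, else 0.
α_i > 1 for i ∈ {1, 5, 6}; NE contributions (12, 0, 0, 0, 19, 5), X = 36.
W^NE = Σw_i − X^NE + (Σα_i)·X^NE = 71 + 4.9·36 = 247.4.
Planner: ∂(Σu_j)/∂x_i = Σα_j − 1 = 4.9 > 0, so everyone contributes w_i; X^SO = 71, W^SO = 71 + 4.9·71 = 418.9.
Deadweight loss = 171.5.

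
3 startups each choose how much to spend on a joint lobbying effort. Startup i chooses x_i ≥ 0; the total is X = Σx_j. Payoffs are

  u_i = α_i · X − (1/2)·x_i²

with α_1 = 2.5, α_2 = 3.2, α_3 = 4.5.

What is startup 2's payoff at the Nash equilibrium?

27.52

Startup i's FOC: ∂u_i/∂x_i = α_i − x_i = 0, so x_i* = α_i.
NE contributions = (2.5, 3.2, 4.5); X = 10.2.
u_2 = α_2·X − ½·(x_2)² = 3.2·10.2 − ½·3.2² = 27.52.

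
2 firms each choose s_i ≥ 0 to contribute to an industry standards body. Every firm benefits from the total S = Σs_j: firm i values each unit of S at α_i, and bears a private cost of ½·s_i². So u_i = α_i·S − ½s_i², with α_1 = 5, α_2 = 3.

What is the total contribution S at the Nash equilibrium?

Firm i's FOC: ∂u_i/∂s_i = α_i − s_i = 0, so s_i* = α_i.
NE contributions = (5, 3); S = 8.

8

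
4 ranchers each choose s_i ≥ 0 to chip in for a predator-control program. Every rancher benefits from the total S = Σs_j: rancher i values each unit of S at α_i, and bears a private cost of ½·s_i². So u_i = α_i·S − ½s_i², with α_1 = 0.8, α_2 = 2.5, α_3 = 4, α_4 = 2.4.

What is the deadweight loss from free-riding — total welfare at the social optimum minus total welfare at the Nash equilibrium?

Rancher i's FOC: ∂u_i/∂s_i = α_i − s_i = 0, so s_i* = α_i.
NE contributions = (0.8, 2.5, 4, 2.4); S = 9.7.
W^NE = (Σα)·S − ½Σα_i² = 9.7² − ½·28.65 = 79.765.
Planner sets s_i = Σα_j = 9.7 for every i, so S^SO = 4·9.7 = 38.8.
W^SO = (Σα)·S^SO − ½·4·(Σα)² = (4/2)·9.7² = 188.18.
Deadweight loss = W^SO − W^NE = 108.415.

108.415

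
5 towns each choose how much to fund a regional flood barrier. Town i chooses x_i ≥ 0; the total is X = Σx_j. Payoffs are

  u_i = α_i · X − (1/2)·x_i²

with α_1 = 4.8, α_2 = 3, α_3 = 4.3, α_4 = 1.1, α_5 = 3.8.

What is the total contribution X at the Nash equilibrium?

Town i's FOC: ∂u_i/∂x_i = α_i − x_i = 0, so x_i* = α_i.
NE contributions = (4.8, 3, 4.3, 1.1, 3.8); X = 17.

17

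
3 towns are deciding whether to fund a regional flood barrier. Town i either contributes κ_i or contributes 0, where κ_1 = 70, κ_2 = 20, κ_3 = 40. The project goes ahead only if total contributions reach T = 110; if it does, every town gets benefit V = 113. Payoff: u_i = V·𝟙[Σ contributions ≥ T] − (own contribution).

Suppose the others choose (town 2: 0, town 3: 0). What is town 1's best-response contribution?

0

Others' total = 0. Even contributing 70 gives 70 < 110: no benefit either way.
Best response: 0.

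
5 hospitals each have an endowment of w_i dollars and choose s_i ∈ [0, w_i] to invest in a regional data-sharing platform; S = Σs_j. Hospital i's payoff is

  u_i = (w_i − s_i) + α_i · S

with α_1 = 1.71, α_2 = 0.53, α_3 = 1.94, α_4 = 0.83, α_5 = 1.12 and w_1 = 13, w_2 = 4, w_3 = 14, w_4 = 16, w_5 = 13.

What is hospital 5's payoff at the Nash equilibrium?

44.8

∂u_i/∂s_i = α_i − 1, so hospital i contributes w_i if α_i > 1, else 0.
α_i > 1 for i ∈ {1, 3, 5}; NE contributions (13, 0, 14, 0, 13), S = 40.
u_5 = (13 − 13) + 1.12·40 = 44.8.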